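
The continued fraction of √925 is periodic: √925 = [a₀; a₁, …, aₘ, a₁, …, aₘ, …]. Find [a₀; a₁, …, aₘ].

[30; 2, 2, 2, 2, 60]

a₀ = ⌊√925⌋ = 30.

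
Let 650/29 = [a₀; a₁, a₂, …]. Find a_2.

650 = 22·29 + 12   →  a_0 = 22
29 = 2·12 + 5   →  a_1 = 2
12 = 2·5 + 2   →  a_2 = 2

2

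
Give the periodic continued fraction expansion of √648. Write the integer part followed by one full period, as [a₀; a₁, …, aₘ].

a₀ = ⌊√648⌋ = 25.

[25; 2, 5, 6, 5, 2, 50]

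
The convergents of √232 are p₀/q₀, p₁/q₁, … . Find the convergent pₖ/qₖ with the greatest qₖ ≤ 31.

198/13

√232 = [15; 4, 3, 7, 3, 4, 30, …] (period length 6).
Convergents:
  p_0/q_0 = 15/1
  p_1/q_1 = 61/4
  p_2/q_2 = 198/13
  p_3/q_3 = 1447/95
q_2 = 13 ≤ 31 < 95 = q_3, so the answer is 198/13.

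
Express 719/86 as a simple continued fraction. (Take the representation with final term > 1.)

[8; 2, 1, 3, 2, 3]

719 = 8*86 + 31
86 = 2*31 + 24
31 = 1*24 + 7
24 = 3*7 + 3
7 = 2*3 + 1
3 = 3*1 + 0  (stop)
So 719/86 = [8; 2, 1, 3, 2, 3].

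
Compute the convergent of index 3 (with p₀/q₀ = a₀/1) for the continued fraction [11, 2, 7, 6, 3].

1055/92

Using pₖ = aₖpₖ₋₁ + pₖ₋₂, qₖ = aₖqₖ₋₁ + qₖ₋₂ (with p₋₁=1, p₋₂=0, q₋₁=0, q₋₂=1):
  k=0: a=11, p=11, q=1
  k=1: a=2, p=23, q=2
  k=2: a=7, p=172, q=15
  k=3: a=6, p=1055, q=92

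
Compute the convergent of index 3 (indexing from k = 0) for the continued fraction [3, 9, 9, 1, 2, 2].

Using pₖ = aₖpₖ₋₁ + pₖ₋₂, qₖ = aₖqₖ₋₁ + qₖ₋₂ (with p₋₁=1, p₋₂=0, q₋₁=0, q₋₂=1):
  k=0: a=3, p=3, q=1
  k=1: a=9, p=28, q=9
  k=2: a=9, p=255, q=82
  k=3: a=1, p=283, q=91

283/91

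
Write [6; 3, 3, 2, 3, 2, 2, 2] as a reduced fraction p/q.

Fold from the inside: start with 2/1.
  2 + 1/2 = 5/2
  2 + 2/5 = 12/5
  3 + 5/12 = 41/12
  2 + 12/41 = 94/41
  3 + 41/94 = 323/94
  3 + 94/323 = 1063/323
  6 + 323/1063 = 6701/1063

6701/1063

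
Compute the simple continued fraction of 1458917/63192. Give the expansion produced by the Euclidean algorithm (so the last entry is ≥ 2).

[23; 11, 2, 19, 3, 2, 9, 2]

1458917 = 23*63192 + 5501
63192 = 11*5501 + 2681
5501 = 2*2681 + 139
2681 = 19*139 + 40
139 = 3*40 + 19
40 = 2*19 + 2
19 = 9*2 + 1
2 = 2*1 + 0  (stop)
So 1458917/63192 = [23; 11, 2, 19, 3, 2, 9, 2].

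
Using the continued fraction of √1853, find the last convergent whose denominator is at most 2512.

√1853 = [43; 21, 1, 1, 21, 86, …] (period length 5).
Convergents:
  p_0/q_0 = 43/1
  p_1/q_1 = 904/21
  p_2/q_2 = 947/22
  p_3/q_3 = 1851/43
  p_4/q_4 = 39818/925
  p_5/q_5 = 3426199/79593
q_4 = 925 ≤ 2512 < 79593 = q_5, so the answer is 39818/925.

39818/925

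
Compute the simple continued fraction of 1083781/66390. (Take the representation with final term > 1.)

1083781 = 16·66390 + 21541
66390 = 3·21541 + 1767
21541 = 12·1767 + 337
1767 = 5·337 + 82
337 = 4·82 + 9
82 = 9·9 + 1
9 = 9·1 + 0  (stop)
So 1083781/66390 = [16; 3, 12, 5, 4, 9, 9].

[16; 3, 12, 5, 4, 9, 9]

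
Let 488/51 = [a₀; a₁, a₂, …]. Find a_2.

1

488 = 9·51 + 29   →  a_0 = 9
51 = 1·29 + 22   →  a_1 = 1
29 = 1·22 + 7   →  a_2 = 1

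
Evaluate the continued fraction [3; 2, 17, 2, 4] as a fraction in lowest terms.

Using pₖ = aₖpₖ₋₁ + pₖ₋₂ and qₖ = aₖqₖ₋₁ + qₖ₋₂:
  k=0: a=3, p=3, q=1
  k=1: a=2, p=7, q=2
  k=2: a=17, p=122, q=35
  k=3: a=2, p=251, q=72
  k=4: a=4, p=1126, q=323

1126/323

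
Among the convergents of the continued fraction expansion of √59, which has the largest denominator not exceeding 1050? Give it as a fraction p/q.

7781/1013

√59 = [7; 1, 2, 7, 2, 1, 14, …] (period length 6).
Convergents:
  p_0/q_0 = 7/1
  p_1/q_1 = 8/1
  p_2/q_2 = 23/3
  p_3/q_3 = 169/22
  p_4/q_4 = 361/47
  p_5/q_5 = 530/69
  p_6/q_6 = 7781/1013
  p_7/q_7 = 8311/1082
q_6 = 1013 ≤ 1050 < 1082 = q_7, so the answer is 7781/1013.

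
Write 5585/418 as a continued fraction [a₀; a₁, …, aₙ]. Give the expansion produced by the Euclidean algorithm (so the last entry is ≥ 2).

[13; 2, 1, 3, 3, 5, 2]

5585 = 13*418 + 151
418 = 2*151 + 116
151 = 1*116 + 35
116 = 3*35 + 11
35 = 3*11 + 2
11 = 5*2 + 1
2 = 2*1 + 0  (stop)
So 5585/418 = [13; 2, 1, 3, 3, 5, 2].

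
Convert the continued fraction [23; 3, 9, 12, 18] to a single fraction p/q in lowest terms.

Using pₖ = aₖpₖ₋₁ + pₖ₋₂ and qₖ = aₖqₖ₋₁ + qₖ₋₂:
  k=0: a=23, p=23, q=1
  k=1: a=3, p=70, q=3
  k=2: a=9, p=653, q=28
  k=3: a=12, p=7906, q=339
  k=4: a=18, p=142961, q=6130

142961/6130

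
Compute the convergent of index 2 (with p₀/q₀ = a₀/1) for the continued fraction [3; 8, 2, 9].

Using pₖ = aₖpₖ₋₁ + pₖ₋₂, qₖ = aₖqₖ₋₁ + qₖ₋₂ (with p₋₁=1, p₋₂=0, q₋₁=0, q₋₂=1):
  k=0: a=3, p=3, q=1
  k=1: a=8, p=25, q=8
  k=2: a=2, p=53, q=17

53/17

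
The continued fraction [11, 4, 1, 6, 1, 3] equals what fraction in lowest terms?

1692/151

Using pₖ = aₖpₖ₋₁ + pₖ₋₂ and qₖ = aₖqₖ₋₁ + qₖ₋₂:
  k=0: a=11, p=11, q=1
  k=1: a=4, p=45, q=4
  k=2: a=1, p=56, q=5
  k=3: a=6, p=381, q=34
  k=4: a=1, p=437, q=39
  k=5: a=3, p=1692, q=151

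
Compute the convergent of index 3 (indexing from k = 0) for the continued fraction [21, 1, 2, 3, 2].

217/10

Using pₖ = aₖpₖ₋₁ + pₖ₋₂, qₖ = aₖqₖ₋₁ + qₖ₋₂ (with p₋₁=1, p₋₂=0, q₋₁=0, q₋₂=1):
  k=0: a=21, p=21, q=1
  k=1: a=1, p=22, q=1
  k=2: a=2, p=65, q=3
  k=3: a=3, p=217, q=10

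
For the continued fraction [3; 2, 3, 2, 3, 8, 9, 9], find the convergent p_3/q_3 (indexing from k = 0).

55/16

Using pₖ = aₖpₖ₋₁ + pₖ₋₂, qₖ = aₖqₖ₋₁ + qₖ₋₂ (with p₋₁=1, p₋₂=0, q₋₁=0, q₋₂=1):
  k=0: a=3, p=3, q=1
  k=1: a=2, p=7, q=2
  k=2: a=3, p=24, q=7
  k=3: a=2, p=55, q=16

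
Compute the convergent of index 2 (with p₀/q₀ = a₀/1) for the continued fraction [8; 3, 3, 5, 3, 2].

Using pₖ = aₖpₖ₋₁ + pₖ₋₂, qₖ = aₖqₖ₋₁ + qₖ₋₂ (with p₋₁=1, p₋₂=0, q₋₁=0, q₋₂=1):
  k=0: a=8, p=8, q=1
  k=1: a=3, p=25, q=3
  k=2: a=3, p=83, q=10

83/10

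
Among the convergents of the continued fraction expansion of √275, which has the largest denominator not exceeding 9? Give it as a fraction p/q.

√275 = [16; 1, 1, 2, 1, 1, 32, …] (period length 6).
Convergents:
  p_0/q_0 = 16/1
  p_1/q_1 = 17/1
  p_2/q_2 = 33/2
  p_3/q_3 = 83/5
  p_4/q_4 = 116/7
  p_5/q_5 = 199/12
q_4 = 7 ≤ 9 < 12 = q_5, so the answer is 116/7.

116/7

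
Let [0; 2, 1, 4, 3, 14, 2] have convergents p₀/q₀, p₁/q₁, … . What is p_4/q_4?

Using pₖ = aₖpₖ₋₁ + pₖ₋₂, qₖ = aₖqₖ₋₁ + qₖ₋₂ (with p₋₁=1, p₋₂=0, q₋₁=0, q₋₂=1):
  k=0: a=0, p=0, q=1
  k=1: a=2, p=1, q=2
  k=2: a=1, p=1, q=3
  k=3: a=4, p=5, q=14
  k=4: a=3, p=16, q=45

16/45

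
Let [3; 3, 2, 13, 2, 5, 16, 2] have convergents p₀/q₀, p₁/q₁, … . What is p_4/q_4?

Using pₖ = aₖpₖ₋₁ + pₖ₋₂, qₖ = aₖqₖ₋₁ + qₖ₋₂ (with p₋₁=1, p₋₂=0, q₋₁=0, q₋₂=1):
  k=0: a=3, p=3, q=1
  k=1: a=3, p=10, q=3
  k=2: a=2, p=23, q=7
  k=3: a=13, p=309, q=94
  k=4: a=2, p=641, q=195

641/195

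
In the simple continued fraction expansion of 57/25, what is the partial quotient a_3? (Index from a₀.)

57 = 2·25 + 7   →  a_0 = 2
25 = 3·7 + 4   →  a_1 = 3
7 = 1·4 + 3   →  a_2 = 1
4 = 1·3 + 1   →  a_3 = 1

1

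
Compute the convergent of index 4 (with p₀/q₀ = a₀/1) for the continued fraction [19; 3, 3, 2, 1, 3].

637/33

Using pₖ = aₖpₖ₋₁ + pₖ₋₂, qₖ = aₖqₖ₋₁ + qₖ₋₂ (with p₋₁=1, p₋₂=0, q₋₁=0, q₋₂=1):
  k=0: a=19, p=19, q=1
  k=1: a=3, p=58, q=3
  k=2: a=3, p=193, q=10
  k=3: a=2, p=444, q=23
  k=4: a=1, p=637, q=33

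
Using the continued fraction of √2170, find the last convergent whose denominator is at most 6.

233/5

√2170 = [46; 1, 1, 2, 1, 1, 92, …] (period length 6).
Convergents:
  p_0/q_0 = 46/1
  p_1/q_1 = 47/1
  p_2/q_2 = 93/2
  p_3/q_3 = 233/5
  p_4/q_4 = 326/7
q_3 = 5 ≤ 6 < 7 = q_4, so the answer is 233/5.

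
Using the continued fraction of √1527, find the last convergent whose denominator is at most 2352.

39663/1015

√1527 = [39; 13, 78, …] (period length 2).
Convergents:
  p_0/q_0 = 39/1
  p_1/q_1 = 508/13
  p_2/q_2 = 39663/1015
  p_3/q_3 = 516127/13208
q_2 = 1015 ≤ 2352 < 13208 = q_3, so the answer is 39663/1015.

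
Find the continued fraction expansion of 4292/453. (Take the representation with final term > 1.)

4292 = 9×453 + 215
453 = 2×215 + 23
215 = 9×23 + 8
23 = 2×8 + 7
8 = 1×7 + 1
7 = 7×1 + 0  (stop)
So 4292/453 = [9; 2, 9, 2, 1, 7].

[9; 2, 9, 2, 1, 7]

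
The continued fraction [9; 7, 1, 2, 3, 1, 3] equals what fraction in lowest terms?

Using pₖ = aₖpₖ₋₁ + pₖ₋₂ and qₖ = aₖqₖ₋₁ + qₖ₋₂:
  k=0: a=9, p=9, q=1
  k=1: a=7, p=64, q=7
  k=2: a=1, p=73, q=8
  k=3: a=2, p=210, q=23
  k=4: a=3, p=703, q=77
  k=5: a=1, p=913, q=100
  k=6: a=3, p=3442, q=377

3442/377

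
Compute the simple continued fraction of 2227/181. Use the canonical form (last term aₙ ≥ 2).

[12; 3, 3, 2, 3, 2]

2227 = 12×181 + 55
181 = 3×55 + 16
55 = 3×16 + 7
16 = 2×7 + 2
7 = 3×2 + 1
2 = 2×1 + 0  (stop)
So 2227/181 = [12; 3, 3, 2, 3, 2].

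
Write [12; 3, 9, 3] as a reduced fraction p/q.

1072/87

Fold from the inside: start with 3/1.
  9 + 1/3 = 28/3
  3 + 3/28 = 87/28
  12 + 28/87 = 1072/87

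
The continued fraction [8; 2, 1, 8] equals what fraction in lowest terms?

Fold from the inside: start with 8/1.
  1 + 1/8 = 9/8
  2 + 8/9 = 26/9
  8 + 9/26 = 217/26

217/26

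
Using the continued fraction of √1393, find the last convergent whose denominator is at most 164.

√1393 = [37; 3, 10, 3, 74, …] (period length 4).
Convergents:
  p_0/q_0 = 37/1
  p_1/q_1 = 112/3
  p_2/q_2 = 1157/31
  p_3/q_3 = 3583/96
  p_4/q_4 = 266299/7135
q_3 = 96 ≤ 164 < 7135 = q_4, so the answer is 3583/96.

3583/96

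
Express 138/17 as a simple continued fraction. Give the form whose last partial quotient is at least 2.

[8; 8, 2]

138 = 8·17 + 2
17 = 8·2 + 1
2 = 2·1 + 0  (stop)
So 138/17 = [8; 8, 2].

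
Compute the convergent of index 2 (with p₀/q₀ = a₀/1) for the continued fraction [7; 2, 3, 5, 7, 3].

52/7

Using pₖ = aₖpₖ₋₁ + pₖ₋₂, qₖ = aₖqₖ₋₁ + qₖ₋₂ (with p₋₁=1, p₋₂=0, q₋₁=0, q₋₂=1):
  k=0: a=7, p=7, q=1
  k=1: a=2, p=15, q=2
  k=2: a=3, p=52, q=7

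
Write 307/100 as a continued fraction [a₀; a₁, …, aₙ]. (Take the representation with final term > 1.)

307 = 3·100 + 7
100 = 14·7 + 2
7 = 3·2 + 1
2 = 2·1 + 0  (stop)
So 307/100 = [3; 14, 3, 2].

[3; 14, 3, 2]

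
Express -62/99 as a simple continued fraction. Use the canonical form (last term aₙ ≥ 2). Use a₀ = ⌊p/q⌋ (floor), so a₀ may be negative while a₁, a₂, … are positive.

-62 = -1·99 + 37
99 = 2·37 + 25
37 = 1·25 + 12
25 = 2·12 + 1
12 = 12·1 + 0  (stop)
So -62/99 = [-1; 2, 1, 2, 12].

[-1; 2, 1, 2, 12]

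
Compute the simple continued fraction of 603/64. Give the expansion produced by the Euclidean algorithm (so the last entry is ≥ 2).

[9; 2, 2, 1, 2, 3]

603 = 9*64 + 27
64 = 2*27 + 10
27 = 2*10 + 7
10 = 1*7 + 3
7 = 2*3 + 1
3 = 3*1 + 0  (stop)
So 603/64 = [9; 2, 2, 1, 2, 3].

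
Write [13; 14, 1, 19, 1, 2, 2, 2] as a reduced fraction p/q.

68771/5263

Fold from the inside: start with 2/1.
  2 + 1/2 = 5/2
  2 + 2/5 = 12/5
  1 + 5/12 = 17/12
  19 + 12/17 = 335/17
  1 + 17/335 = 352/335
  14 + 335/352 = 5263/352
  13 + 352/5263 = 68771/5263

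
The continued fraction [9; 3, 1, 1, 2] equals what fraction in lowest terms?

167/18

Using pₖ = aₖpₖ₋₁ + pₖ₋₂ and qₖ = aₖqₖ₋₁ + qₖ₋₂:
  k=0: a=9, p=9, q=1
  k=1: a=3, p=28, q=3
  k=2: a=1, p=37, q=4
  k=3: a=1, p=65, q=7
  k=4: a=2, p=167, q=18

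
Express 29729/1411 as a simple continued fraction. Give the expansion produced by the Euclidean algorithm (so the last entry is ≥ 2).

[21; 14, 2, 1, 1, 19]

29729 = 21·1411 + 98
1411 = 14·98 + 39
98 = 2·39 + 20
39 = 1·20 + 19
20 = 1·19 + 1
19 = 19·1 + 0  (stop)
So 29729/1411 = [21; 14, 2, 1, 1, 19].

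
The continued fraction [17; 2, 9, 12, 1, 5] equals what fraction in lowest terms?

Using pₖ = aₖpₖ₋₁ + pₖ₋₂ and qₖ = aₖqₖ₋₁ + qₖ₋₂:
  k=0: a=17, p=17, q=1
  k=1: a=2, p=35, q=2
  k=2: a=9, p=332, q=19
  k=3: a=12, p=4019, q=230
  k=4: a=1, p=4351, q=249
  k=5: a=5, p=25774, q=1475

25774/1475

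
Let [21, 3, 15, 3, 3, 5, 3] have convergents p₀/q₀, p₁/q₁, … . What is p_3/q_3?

Using pₖ = aₖpₖ₋₁ + pₖ₋₂, qₖ = aₖqₖ₋₁ + qₖ₋₂ (with p₋₁=1, p₋₂=0, q₋₁=0, q₋₂=1):
  k=0: a=21, p=21, q=1
  k=1: a=3, p=64, q=3
  k=2: a=15, p=981, q=46
  k=3: a=3, p=3007, q=141

3007/141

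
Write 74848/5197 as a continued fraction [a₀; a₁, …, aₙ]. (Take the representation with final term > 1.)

[14; 2, 2, 18, 6, 4, 2]

74848 = 14×5197 + 2090
5197 = 2×2090 + 1017
2090 = 2×1017 + 56
1017 = 18×56 + 9
56 = 6×9 + 2
9 = 4×2 + 1
2 = 2×1 + 0  (stop)
So 74848/5197 = [14; 2, 2, 18, 6, 4, 2].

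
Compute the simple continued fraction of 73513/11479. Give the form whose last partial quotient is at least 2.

73513 = 6*11479 + 4639
11479 = 2*4639 + 2201
4639 = 2*2201 + 237
2201 = 9*237 + 68
237 = 3*68 + 33
68 = 2*33 + 2
33 = 16*2 + 1
2 = 2*1 + 0  (stop)
So 73513/11479 = [6; 2, 2, 9, 3, 2, 16, 2].

[6; 2, 2, 9, 3, 2, 16, 2]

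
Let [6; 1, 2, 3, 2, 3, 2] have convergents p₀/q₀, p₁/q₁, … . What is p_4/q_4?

Using pₖ = aₖpₖ₋₁ + pₖ₋₂, qₖ = aₖqₖ₋₁ + qₖ₋₂ (with p₋₁=1, p₋₂=0, q₋₁=0, q₋₂=1):
  k=0: a=6, p=6, q=1
  k=1: a=1, p=7, q=1
  k=2: a=2, p=20, q=3
  k=3: a=3, p=67, q=10
  k=4: a=2, p=154, q=23

154/23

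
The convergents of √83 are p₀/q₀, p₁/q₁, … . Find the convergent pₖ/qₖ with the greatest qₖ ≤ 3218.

√83 = [9; 9, 18, …] (period length 2).
Convergents:
  p_0/q_0 = 9/1
  p_1/q_1 = 82/9
  p_2/q_2 = 1485/163
  p_3/q_3 = 13447/1476
  p_4/q_4 = 243531/26731
q_3 = 1476 ≤ 3218 < 26731 = q_4, so the answer is 13447/1476.

13447/1476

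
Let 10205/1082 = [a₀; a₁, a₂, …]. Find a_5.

10205 = 9·1082 + 467   →  a_0 = 9
1082 = 2·467 + 148   →  a_1 = 2
467 = 3·148 + 23   →  a_2 = 3
148 = 6·23 + 10   →  a_3 = 6
23 = 2·10 + 3   →  a_4 = 2
10 = 3·3 + 1   →  a_5 = 3

3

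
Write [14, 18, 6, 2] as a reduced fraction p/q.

Fold from the inside: start with 2/1.
  6 + 1/2 = 13/2
  18 + 2/13 = 236/13
  14 + 13/236 = 3317/236

3317/236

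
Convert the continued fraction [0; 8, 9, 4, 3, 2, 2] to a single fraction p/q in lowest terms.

Fold from the inside: start with 2/1.
  2 + 1/2 = 5/2
  3 + 2/5 = 17/5
  4 + 5/17 = 73/17
  9 + 17/73 = 674/73
  8 + 73/674 = 5465/674
  0 + 674/5465 = 674/5465

674/5465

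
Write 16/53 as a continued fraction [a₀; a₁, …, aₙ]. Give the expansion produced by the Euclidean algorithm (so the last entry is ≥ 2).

[0; 3, 3, 5]

16 = 0·53 + 16
53 = 3·16 + 5
16 = 3·5 + 1
5 = 5·1 + 0  (stop)
So 16/53 = [0; 3, 3, 5].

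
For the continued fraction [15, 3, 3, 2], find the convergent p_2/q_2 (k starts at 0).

153/10

Using pₖ = aₖpₖ₋₁ + pₖ₋₂, qₖ = aₖqₖ₋₁ + qₖ₋₂ (with p₋₁=1, p₋₂=0, q₋₁=0, q₋₂=1):
  k=0: a=15, p=15, q=1
  k=1: a=3, p=46, q=3
  k=2: a=3, p=153, q=10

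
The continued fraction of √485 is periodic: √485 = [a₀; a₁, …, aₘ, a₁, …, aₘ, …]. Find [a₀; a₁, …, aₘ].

[22; 44]

a₀ = ⌊√485⌋ = 22.
With m₀=0, d₀=1 and mₖ₊₁ = dₖaₖ − mₖ, dₖ₊₁ = (n − mₖ₊₁²)/dₖ, aₖ₊₁ = ⌊(a₀+mₖ₊₁)/dₖ₊₁⌋:
  k=1: m=22, d=1, a=44
d=1 and a=2a₀=44 at k=1, so the next step gives (m, d) = (22, 1) again — its k=1 value — and the period has length 1.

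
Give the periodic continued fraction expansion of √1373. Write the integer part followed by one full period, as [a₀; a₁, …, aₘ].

[37; 18, 1, 1, 18, 74]

a₀ = ⌊√1373⌋ = 37.
With m₀=0, d₀=1 and mₖ₊₁ = dₖaₖ − mₖ, dₖ₊₁ = (n − mₖ₊₁²)/dₖ, aₖ₊₁ = ⌊(a₀+mₖ₊₁)/dₖ₊₁⌋:
  k=1: m=37, d=4, a=18
  k=2: m=35, d=37, a=1
  k=3: m=2, d=37, a=1
  k=4: m=35, d=4, a=18
  k=5: m=37, d=1, a=74
d=1 and a=2a₀=74 at k=5, so the next step gives (m, d) = (37, 4) again — its k=1 value — and the period has length 5.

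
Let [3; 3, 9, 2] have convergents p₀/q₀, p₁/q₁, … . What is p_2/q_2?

Using pₖ = aₖpₖ₋₁ + pₖ₋₂, qₖ = aₖqₖ₋₁ + qₖ₋₂ (with p₋₁=1, p₋₂=0, q₋₁=0, q₋₂=1):
  k=0: a=3, p=3, q=1
  k=1: a=3, p=10, q=3
  k=2: a=9, p=93, q=28

93/28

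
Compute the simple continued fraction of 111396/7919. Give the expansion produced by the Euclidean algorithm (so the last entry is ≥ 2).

111396 = 14×7919 + 530
7919 = 14×530 + 499
530 = 1×499 + 31
499 = 16×31 + 3
31 = 10×3 + 1
3 = 3×1 + 0  (stop)
So 111396/7919 = [14; 14, 1, 16, 10, 3].

[14; 14, 1, 16, 10, 3]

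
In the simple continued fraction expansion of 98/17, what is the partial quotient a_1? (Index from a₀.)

98 = 5·17 + 13   →  a_0 = 5
17 = 1·13 + 4   →  a_1 = 1

1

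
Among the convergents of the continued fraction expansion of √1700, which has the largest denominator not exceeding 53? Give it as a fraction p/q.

√1700 = [41; 4, 3, 20, 3, 4, 82, …] (period length 6).
Convergents:
  p_0/q_0 = 41/1
  p_1/q_1 = 165/4
  p_2/q_2 = 536/13
  p_3/q_3 = 10885/264
q_2 = 13 ≤ 53 < 264 = q_3, so the answer is 536/13.

536/13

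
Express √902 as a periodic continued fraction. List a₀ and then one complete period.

a₀ = ⌊√902⌋ = 30.

[30; 30, 60]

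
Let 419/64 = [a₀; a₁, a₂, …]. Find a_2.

1

419 = 6·64 + 35   →  a_0 = 6
64 = 1·35 + 29   →  a_1 = 1
35 = 1·29 + 6   →  a_2 = 1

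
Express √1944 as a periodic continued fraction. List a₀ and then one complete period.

a₀ = ⌊√1944⌋ = 44.
With m₀=0, d₀=1 and mₖ₊₁ = dₖaₖ − mₖ, dₖ₊₁ = (n − mₖ₊₁²)/dₖ, aₖ₊₁ = ⌊(a₀+mₖ₊₁)/dₖ₊₁⌋:
  k=1: m=44, d=8, a=11
  k=2: m=44, d=1, a=88
d=1 and a=2a₀=88 at k=2, so the next step gives (m, d) = (44, 8) again — its k=1 value — and the period has length 2.

[44; 11, 88]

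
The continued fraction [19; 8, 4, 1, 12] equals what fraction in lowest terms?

10039/525

Using pₖ = aₖpₖ₋₁ + pₖ₋₂ and qₖ = aₖqₖ₋₁ + qₖ₋₂:
  k=0: a=19, p=19, q=1
  k=1: a=8, p=153, q=8
  k=2: a=4, p=631, q=33
  k=3: a=1, p=784, q=41
  k=4: a=12, p=10039, q=525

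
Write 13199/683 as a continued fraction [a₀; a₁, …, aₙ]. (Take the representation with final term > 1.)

13199 = 19*683 + 222
683 = 3*222 + 17
222 = 13*17 + 1
17 = 17*1 + 0  (stop)
So 13199/683 = [19; 3, 13, 17].

[19; 3, 13, 17]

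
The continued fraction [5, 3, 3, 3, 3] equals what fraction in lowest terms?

578/109

Fold from the inside: start with 3/1.
  3 + 1/3 = 10/3
  3 + 3/10 = 33/10
  3 + 10/33 = 109/33
  5 + 33/109 = 578/109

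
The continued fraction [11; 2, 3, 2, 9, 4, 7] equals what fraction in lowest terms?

51364/4491

Using pₖ = aₖpₖ₋₁ + pₖ₋₂ and qₖ = aₖqₖ₋₁ + qₖ₋₂:
  k=0: a=11, p=11, q=1
  k=1: a=2, p=23, q=2
  k=2: a=3, p=80, q=7
  k=3: a=2, p=183, q=16
  k=4: a=9, p=1727, q=151
  k=5: a=4, p=7091, q=620
  k=6: a=7, p=51364, q=4491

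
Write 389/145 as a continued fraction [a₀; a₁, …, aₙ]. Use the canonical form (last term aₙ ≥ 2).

[2; 1, 2, 6, 1, 1, 3]

389 = 2*145 + 99
145 = 1*99 + 46
99 = 2*46 + 7
46 = 6*7 + 4
7 = 1*4 + 3
4 = 1*3 + 1
3 = 3*1 + 0  (stop)
So 389/145 = [2; 1, 2, 6, 1, 1, 3].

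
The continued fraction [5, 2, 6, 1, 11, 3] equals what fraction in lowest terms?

3001/549

Fold from the inside: start with 3/1.
  11 + 1/3 = 34/3
  1 + 3/34 = 37/34
  6 + 34/37 = 256/37
  2 + 37/256 = 549/256
  5 + 256/549 = 3001/549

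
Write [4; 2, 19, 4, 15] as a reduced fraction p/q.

Using pₖ = aₖpₖ₋₁ + pₖ₋₂ and qₖ = aₖqₖ₋₁ + qₖ₋₂:
  k=0: a=4, p=4, q=1
  k=1: a=2, p=9, q=2
  k=2: a=19, p=175, q=39
  k=3: a=4, p=709, q=158
  k=4: a=15, p=10810, q=2409

10810/2409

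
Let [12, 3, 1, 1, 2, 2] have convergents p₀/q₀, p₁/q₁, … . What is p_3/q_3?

Using pₖ = aₖpₖ₋₁ + pₖ₋₂, qₖ = aₖqₖ₋₁ + qₖ₋₂ (with p₋₁=1, p₋₂=0, q₋₁=0, q₋₂=1):
  k=0: a=12, p=12, q=1
  k=1: a=3, p=37, q=3
  k=2: a=1, p=49, q=4
  k=3: a=1, p=86, q=7

86/7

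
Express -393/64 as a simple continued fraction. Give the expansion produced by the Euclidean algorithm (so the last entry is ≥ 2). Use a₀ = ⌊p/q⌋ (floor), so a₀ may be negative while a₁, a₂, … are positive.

[-7; 1, 6, 9]

-393 = -7×64 + 55
64 = 1×55 + 9
55 = 6×9 + 1
9 = 9×1 + 0  (stop)
So -393/64 = [-7; 1, 6, 9].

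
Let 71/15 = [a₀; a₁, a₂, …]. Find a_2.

2

71 = 4·15 + 11   →  a_0 = 4
15 = 1·11 + 4   →  a_1 = 1
11 = 2·4 + 3   →  a_2 = 2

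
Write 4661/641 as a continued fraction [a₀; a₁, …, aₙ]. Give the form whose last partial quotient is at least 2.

[7; 3, 1, 2, 6, 9]

4661 = 7*641 + 174
641 = 3*174 + 119
174 = 1*119 + 55
119 = 2*55 + 9
55 = 6*9 + 1
9 = 9*1 + 0  (stop)
So 4661/641 = [7; 3, 1, 2, 6, 9].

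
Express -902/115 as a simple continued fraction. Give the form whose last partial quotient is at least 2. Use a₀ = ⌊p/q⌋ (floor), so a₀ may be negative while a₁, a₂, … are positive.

-902 = -8*115 + 18
115 = 6*18 + 7
18 = 2*7 + 4
7 = 1*4 + 3
4 = 1*3 + 1
3 = 3*1 + 0  (stop)
So -902/115 = [-8; 6, 2, 1, 1, 3].

[-8; 6, 2, 1, 1, 3]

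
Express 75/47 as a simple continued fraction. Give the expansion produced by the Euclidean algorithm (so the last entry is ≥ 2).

[1; 1, 1, 2, 9]

75 = 1*47 + 28
47 = 1*28 + 19
28 = 1*19 + 9
19 = 2*9 + 1
9 = 9*1 + 0  (stop)
So 75/47 = [1; 1, 1, 2, 9].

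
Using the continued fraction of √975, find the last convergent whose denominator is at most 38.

√975 = [31; 4, 2, 4, 62, …] (period length 4).
Convergents:
  p_0/q_0 = 31/1
  p_1/q_1 = 125/4
  p_2/q_2 = 281/9
  p_3/q_3 = 1249/40
q_2 = 9 ≤ 38 < 40 = q_3, so the answer is 281/9.

281/9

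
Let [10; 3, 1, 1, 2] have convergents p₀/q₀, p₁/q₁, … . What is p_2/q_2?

41/4

Using pₖ = aₖpₖ₋₁ + pₖ₋₂, qₖ = aₖqₖ₋₁ + qₖ₋₂ (with p₋₁=1, p₋₂=0, q₋₁=0, q₋₂=1):
  k=0: a=10, p=10, q=1
  k=1: a=3, p=31, q=3
  k=2: a=1, p=41, q=4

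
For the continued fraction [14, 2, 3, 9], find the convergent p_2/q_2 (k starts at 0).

Using pₖ = aₖpₖ₋₁ + pₖ₋₂, qₖ = aₖqₖ₋₁ + qₖ₋₂ (with p₋₁=1, p₋₂=0, q₋₁=0, q₋₂=1):
  k=0: a=14, p=14, q=1
  k=1: a=2, p=29, q=2
  k=2: a=3, p=101, q=7

101/7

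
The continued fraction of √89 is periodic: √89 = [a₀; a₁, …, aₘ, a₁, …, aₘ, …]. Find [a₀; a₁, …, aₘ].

a₀ = ⌊√89⌋ = 9.
With m₀=0, d₀=1 and mₖ₊₁ = dₖaₖ − mₖ, dₖ₊₁ = (n − mₖ₊₁²)/dₖ, aₖ₊₁ = ⌊(a₀+mₖ₊₁)/dₖ₊₁⌋:
  k=1: m=9, d=8, a=2
  k=2: m=7, d=5, a=3
  k=3: m=8, d=5, a=3
  k=4: m=7, d=8, a=2
  k=5: m=9, d=1, a=18
d=1 and a=2a₀=18 at k=5, so the next step gives (m, d) = (9, 8) again — its k=1 value — and the period has length 5.

[9; 2, 3, 3, 2, 18]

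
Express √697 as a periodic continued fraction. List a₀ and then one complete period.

[26; 2, 2, 52]

a₀ = ⌊√697⌋ = 26.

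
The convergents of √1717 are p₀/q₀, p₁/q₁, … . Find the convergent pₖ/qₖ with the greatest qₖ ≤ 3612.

51713/1248

√1717 = [41; 2, 3, 2, 4, 2, 3, 2, 82, …] (period length 8).
Convergents:
  p_0/q_0 = 41/1
  p_1/q_1 = 83/2
  p_2/q_2 = 290/7
  p_3/q_3 = 663/16
  p_4/q_4 = 2942/71
  p_5/q_5 = 6547/158
  p_6/q_6 = 22583/545
  p_7/q_7 = 51713/1248
  p_8/q_8 = 4263049/102881
q_7 = 1248 ≤ 3612 < 102881 = q_8, so the answer is 51713/1248.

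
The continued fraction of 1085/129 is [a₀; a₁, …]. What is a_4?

3

1085 = 8·129 + 53   →  a_0 = 8
129 = 2·53 + 23   →  a_1 = 2
53 = 2·23 + 7   →  a_2 = 2
23 = 3·7 + 2   →  a_3 = 3
7 = 3·2 + 1   →  a_4 = 3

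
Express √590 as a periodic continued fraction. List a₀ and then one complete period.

a₀ = ⌊√590⌋ = 24.
With m₀=0, d₀=1 and mₖ₊₁ = dₖaₖ − mₖ, dₖ₊₁ = (n − mₖ₊₁²)/dₖ, aₖ₊₁ = ⌊(a₀+mₖ₊₁)/dₖ₊₁⌋:
  k=1: m=24, d=14, a=3
  k=2: m=18, d=19, a=2
  k=3: m=20, d=10, a=4
  k=4: m=20, d=19, a=2
  k=5: m=18, d=14, a=3
  k=6: m=24, d=1, a=48
d=1 and a=2a₀=48 at k=6, so the next step gives (m, d) = (24, 14) again — its k=1 value — and the period has length 6.

[24; 3, 2, 4, 2, 3, 48]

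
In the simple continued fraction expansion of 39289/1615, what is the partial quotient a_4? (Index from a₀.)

39289 = 24·1615 + 529   →  a_0 = 24
1615 = 3·529 + 28   →  a_1 = 3
529 = 18·28 + 25   →  a_2 = 18
28 = 1·25 + 3   →  a_3 = 1
25 = 8·3 + 1   →  a_4 = 8

8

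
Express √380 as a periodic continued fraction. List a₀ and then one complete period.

[19; 2, 38]

a₀ = ⌊√380⌋ = 19.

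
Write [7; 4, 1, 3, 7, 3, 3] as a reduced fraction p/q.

10361/1437

Using pₖ = aₖpₖ₋₁ + pₖ₋₂ and qₖ = aₖqₖ₋₁ + qₖ₋₂:
  k=0: a=7, p=7, q=1
  k=1: a=4, p=29, q=4
  k=2: a=1, p=36, q=5
  k=3: a=3, p=137, q=19
  k=4: a=7, p=995, q=138
  k=5: a=3, p=3122, q=433
  k=6: a=3, p=10361, q=1437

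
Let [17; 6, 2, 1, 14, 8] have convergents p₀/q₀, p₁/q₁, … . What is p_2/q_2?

Using pₖ = aₖpₖ₋₁ + pₖ₋₂, qₖ = aₖqₖ₋₁ + qₖ₋₂ (with p₋₁=1, p₋₂=0, q₋₁=0, q₋₂=1):
  k=0: a=17, p=17, q=1
  k=1: a=6, p=103, q=6
  k=2: a=2, p=223, q=13

223/13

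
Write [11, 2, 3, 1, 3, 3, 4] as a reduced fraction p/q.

5469/478

Using pₖ = aₖpₖ₋₁ + pₖ₋₂ and qₖ = aₖqₖ₋₁ + qₖ₋₂:
  k=0: a=11, p=11, q=1
  k=1: a=2, p=23, q=2
  k=2: a=3, p=80, q=7
  k=3: a=1, p=103, q=9
  k=4: a=3, p=389, q=34
  k=5: a=3, p=1270, q=111
  k=6: a=4, p=5469, q=478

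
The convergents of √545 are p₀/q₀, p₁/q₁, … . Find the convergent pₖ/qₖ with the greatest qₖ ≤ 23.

70/3

√545 = [23; 2, 1, 8, 1, 2, 46, …] (period length 6).
Convergents:
  p_0/q_0 = 23/1
  p_1/q_1 = 47/2
  p_2/q_2 = 70/3
  p_3/q_3 = 607/26
q_2 = 3 ≤ 23 < 26 = q_3, so the answer is 70/3.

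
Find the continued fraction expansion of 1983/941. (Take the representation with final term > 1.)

[2; 9, 3, 6, 2, 2]

1983 = 2×941 + 101
941 = 9×101 + 32
101 = 3×32 + 5
32 = 6×5 + 2
5 = 2×2 + 1
2 = 2×1 + 0  (stop)
So 1983/941 = [2; 9, 3, 6, 2, 2].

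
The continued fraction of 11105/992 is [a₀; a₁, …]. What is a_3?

11105 = 11·992 + 193   →  a_0 = 11
992 = 5·193 + 27   →  a_1 = 5
193 = 7·27 + 4   →  a_2 = 7
27 = 6·4 + 3   →  a_3 = 6

6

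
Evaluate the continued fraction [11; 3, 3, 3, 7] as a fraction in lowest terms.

2724/241

Using pₖ = aₖpₖ₋₁ + pₖ₋₂ and qₖ = aₖqₖ₋₁ + qₖ₋₂:
  k=0: a=11, p=11, q=1
  k=1: a=3, p=34, q=3
  k=2: a=3, p=113, q=10
  k=3: a=3, p=373, q=33
  k=4: a=7, p=2724, q=241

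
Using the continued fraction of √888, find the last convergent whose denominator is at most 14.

√888 = [29; 1, 3, 1, 58, …] (period length 4).
Convergents:
  p_0/q_0 = 29/1
  p_1/q_1 = 30/1
  p_2/q_2 = 119/4
  p_3/q_3 = 149/5
  p_4/q_4 = 8761/294
q_3 = 5 ≤ 14 < 294 = q_4, so the answer is 149/5.

149/5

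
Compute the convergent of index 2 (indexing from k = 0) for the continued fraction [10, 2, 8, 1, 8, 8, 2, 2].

178/17

Using pₖ = aₖpₖ₋₁ + pₖ₋₂, qₖ = aₖqₖ₋₁ + qₖ₋₂ (with p₋₁=1, p₋₂=0, q₋₁=0, q₋₂=1):
  k=0: a=10, p=10, q=1
  k=1: a=2, p=21, q=2
  k=2: a=8, p=178, q=17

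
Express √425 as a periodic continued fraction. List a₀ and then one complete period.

[20; 1, 1, 1, 1, 1, 1, 40]

a₀ = ⌊√425⌋ = 20.
With m₀=0, d₀=1 and mₖ₊₁ = dₖaₖ − mₖ, dₖ₊₁ = (n − mₖ₊₁²)/dₖ, aₖ₊₁ = ⌊(a₀+mₖ₊₁)/dₖ₊₁⌋:
  k=1: m=20, d=25, a=1
  k=2: m=5, d=16, a=1
  k=3: m=11, d=19, a=1
  k=4: m=8, d=19, a=1
  k=5: m=11, d=16, a=1
  k=6: m=5, d=25, a=1
  k=7: m=20, d=1, a=40
d=1 and a=2a₀=40 at k=7, so the next step gives (m, d) = (20, 25) again — its k=1 value — and the period has length 7.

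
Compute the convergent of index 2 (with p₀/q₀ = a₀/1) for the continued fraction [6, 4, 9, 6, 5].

231/37

Using pₖ = aₖpₖ₋₁ + pₖ₋₂, qₖ = aₖqₖ₋₁ + qₖ₋₂ (with p₋₁=1, p₋₂=0, q₋₁=0, q₋₂=1):
  k=0: a=6, p=6, q=1
  k=1: a=4, p=25, q=4
  k=2: a=9, p=231, q=37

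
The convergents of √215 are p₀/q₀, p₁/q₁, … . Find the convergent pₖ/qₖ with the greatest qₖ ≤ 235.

2566/175

√215 = [14; 1, 1, 1, 28, …] (period length 4).
Convergents:
  p_0/q_0 = 14/1
  p_1/q_1 = 15/1
  p_2/q_2 = 29/2
  p_3/q_3 = 44/3
  p_4/q_4 = 1261/86
  p_5/q_5 = 1305/89
  p_6/q_6 = 2566/175
  p_7/q_7 = 3871/264
q_6 = 175 ≤ 235 < 264 = q_7, so the answer is 2566/175.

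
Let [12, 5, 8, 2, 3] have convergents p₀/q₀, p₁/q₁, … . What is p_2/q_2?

500/41

Using pₖ = aₖpₖ₋₁ + pₖ₋₂, qₖ = aₖqₖ₋₁ + qₖ₋₂ (with p₋₁=1, p₋₂=0, q₋₁=0, q₋₂=1):
  k=0: a=12, p=12, q=1
  k=1: a=5, p=61, q=5
  k=2: a=8, p=500, q=41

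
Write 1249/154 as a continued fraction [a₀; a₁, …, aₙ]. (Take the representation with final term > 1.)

[8; 9, 17]

1249 = 8×154 + 17
154 = 9×17 + 1
17 = 17×1 + 0  (stop)
So 1249/154 = [8; 9, 17].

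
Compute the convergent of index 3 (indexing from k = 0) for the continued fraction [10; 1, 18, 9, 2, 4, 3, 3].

1883/172

Using pₖ = aₖpₖ₋₁ + pₖ₋₂, qₖ = aₖqₖ₋₁ + qₖ₋₂ (with p₋₁=1, p₋₂=0, q₋₁=0, q₋₂=1):
  k=0: a=10, p=10, q=1
  k=1: a=1, p=11, q=1
  k=2: a=18, p=208, q=19
  k=3: a=9, p=1883, q=172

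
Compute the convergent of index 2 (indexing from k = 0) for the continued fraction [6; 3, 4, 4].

Using pₖ = aₖpₖ₋₁ + pₖ₋₂, qₖ = aₖqₖ₋₁ + qₖ₋₂ (with p₋₁=1, p₋₂=0, q₋₁=0, q₋₂=1):
  k=0: a=6, p=6, q=1
  k=1: a=3, p=19, q=3
  k=2: a=4, p=82, q=13

82/13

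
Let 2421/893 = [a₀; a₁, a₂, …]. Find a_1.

1

2421 = 2·893 + 635   →  a_0 = 2
893 = 1·635 + 258   →  a_1 = 1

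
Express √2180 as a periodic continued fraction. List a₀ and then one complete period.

a₀ = ⌊√2180⌋ = 46.
With m₀=0, d₀=1 and mₖ₊₁ = dₖaₖ − mₖ, dₖ₊₁ = (n − mₖ₊₁²)/dₖ, aₖ₊₁ = ⌊(a₀+mₖ₊₁)/dₖ₊₁⌋:
  k=1: m=46, d=64, a=1
  k=2: m=18, d=29, a=2
  k=3: m=40, d=20, a=4
  k=4: m=40, d=29, a=2
  k=5: m=18, d=64, a=1
  k=6: m=46, d=1, a=92
d=1 and a=2a₀=92 at k=6, so the next step gives (m, d) = (46, 64) again — its k=1 value — and the period has length 6.

[46; 1, 2, 4, 2, 1, 92]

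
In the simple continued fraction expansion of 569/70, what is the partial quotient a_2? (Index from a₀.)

1

569 = 8·70 + 9   →  a_0 = 8
70 = 7·9 + 7   →  a_1 = 7
9 = 1·7 + 2   →  a_2 = 1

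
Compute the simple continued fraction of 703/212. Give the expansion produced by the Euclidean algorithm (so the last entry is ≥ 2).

703 = 3·212 + 67
212 = 3·67 + 11
67 = 6·11 + 1
11 = 11·1 + 0  (stop)
So 703/212 = [3; 3, 6, 11].

[3; 3, 6, 11]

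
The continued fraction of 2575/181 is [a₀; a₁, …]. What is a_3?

2

2575 = 14·181 + 41   →  a_0 = 14
181 = 4·41 + 17   →  a_1 = 4
41 = 2·17 + 7   →  a_2 = 2
17 = 2·7 + 3   →  a_3 = 2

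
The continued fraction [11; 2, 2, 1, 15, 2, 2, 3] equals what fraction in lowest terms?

Fold from the inside: start with 3/1.
  2 + 1/3 = 7/3
  2 + 3/7 = 17/7
  15 + 7/17 = 262/17
  1 + 17/262 = 279/262
  2 + 262/279 = 820/279
  2 + 279/820 = 1919/820
  11 + 820/1919 = 21929/1919

21929/1919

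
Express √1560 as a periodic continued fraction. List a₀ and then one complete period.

[39; 2, 78]

a₀ = ⌊√1560⌋ = 39.
With m₀=0, d₀=1 and mₖ₊₁ = dₖaₖ − mₖ, dₖ₊₁ = (n − mₖ₊₁²)/dₖ, aₖ₊₁ = ⌊(a₀+mₖ₊₁)/dₖ₊₁⌋:
  k=1: m=39, d=39, a=2
  k=2: m=39, d=1, a=78
d=1 and a=2a₀=78 at k=2, so the next step gives (m, d) = (39, 39) again — its k=1 value — and the period has length 2.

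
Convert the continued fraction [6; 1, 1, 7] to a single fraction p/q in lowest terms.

98/15

Using pₖ = aₖpₖ₋₁ + pₖ₋₂ and qₖ = aₖqₖ₋₁ + qₖ₋₂:
  k=0: a=6, p=6, q=1
  k=1: a=1, p=7, q=1
  k=2: a=1, p=13, q=2
  k=3: a=7, p=98, q=15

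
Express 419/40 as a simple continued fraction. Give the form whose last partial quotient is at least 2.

[10; 2, 9, 2]

419 = 10×40 + 19
40 = 2×19 + 2
19 = 9×2 + 1
2 = 2×1 + 0  (stop)
So 419/40 = [10; 2, 9, 2].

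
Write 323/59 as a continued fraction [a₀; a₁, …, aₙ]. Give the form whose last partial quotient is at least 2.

[5; 2, 9, 3]

323 = 5*59 + 28
59 = 2*28 + 3
28 = 9*3 + 1
3 = 3*1 + 0  (stop)
So 323/59 = [5; 2, 9, 3].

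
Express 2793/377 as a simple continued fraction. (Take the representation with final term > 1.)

[7; 2, 2, 4, 3, 5]

2793 = 7*377 + 154
377 = 2*154 + 69
154 = 2*69 + 16
69 = 4*16 + 5
16 = 3*5 + 1
5 = 5*1 + 0  (stop)
So 2793/377 = [7; 2, 2, 4, 3, 5].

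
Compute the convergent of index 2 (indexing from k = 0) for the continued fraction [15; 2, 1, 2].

Using pₖ = aₖpₖ₋₁ + pₖ₋₂, qₖ = aₖqₖ₋₁ + qₖ₋₂ (with p₋₁=1, p₋₂=0, q₋₁=0, q₋₂=1):
  k=0: a=15, p=15, q=1
  k=1: a=2, p=31, q=2
  k=2: a=1, p=46, q=3

46/3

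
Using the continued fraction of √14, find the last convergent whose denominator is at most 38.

116/31

√14 = [3; 1, 2, 1, 6, …] (period length 4).
Convergents:
  p_0/q_0 = 3/1
  p_1/q_1 = 4/1
  p_2/q_2 = 11/3
  p_3/q_3 = 15/4
  p_4/q_4 = 101/27
  p_5/q_5 = 116/31
  p_6/q_6 = 333/89
q_5 = 31 ≤ 38 < 89 = q_6, so the answer is 116/31.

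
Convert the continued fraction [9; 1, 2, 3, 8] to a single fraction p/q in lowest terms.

805/83

Using pₖ = aₖpₖ₋₁ + pₖ₋₂ and qₖ = aₖqₖ₋₁ + qₖ₋₂:
  k=0: a=9, p=9, q=1
  k=1: a=1, p=10, q=1
  k=2: a=2, p=29, q=3
  k=3: a=3, p=97, q=10
  k=4: a=8, p=805, q=83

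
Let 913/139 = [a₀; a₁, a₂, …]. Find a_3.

3

913 = 6·139 + 79   →  a_0 = 6
139 = 1·79 + 60   →  a_1 = 1
79 = 1·60 + 19   →  a_2 = 1
60 = 3·19 + 3   →  a_3 = 3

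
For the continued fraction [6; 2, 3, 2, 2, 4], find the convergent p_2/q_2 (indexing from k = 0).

45/7

Using pₖ = aₖpₖ₋₁ + pₖ₋₂, qₖ = aₖqₖ₋₁ + qₖ₋₂ (with p₋₁=1, p₋₂=0, q₋₁=0, q₋₂=1):
  k=0: a=6, p=6, q=1
  k=1: a=2, p=13, q=2
  k=2: a=3, p=45, q=7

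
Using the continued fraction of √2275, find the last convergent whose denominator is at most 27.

√2275 = [47; 1, 2, 3, 2, 1, 94, …] (period length 6).
Convergents:
  p_0/q_0 = 47/1
  p_1/q_1 = 48/1
  p_2/q_2 = 143/3
  p_3/q_3 = 477/10
  p_4/q_4 = 1097/23
  p_5/q_5 = 1574/33
q_4 = 23 ≤ 27 < 33 = q_5, so the answer is 1097/23.

1097/23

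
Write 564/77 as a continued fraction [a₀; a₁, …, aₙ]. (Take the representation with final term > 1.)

[7; 3, 12, 2]

564 = 7·77 + 25
77 = 3·25 + 2
25 = 12·2 + 1
2 = 2·1 + 0  (stop)
So 564/77 = [7; 3, 12, 2].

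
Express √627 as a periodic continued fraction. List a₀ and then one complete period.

[25; 25, 50]

a₀ = ⌊√627⌋ = 25.
With m₀=0, d₀=1 and mₖ₊₁ = dₖaₖ − mₖ, dₖ₊₁ = (n − mₖ₊₁²)/dₖ, aₖ₊₁ = ⌊(a₀+mₖ₊₁)/dₖ₊₁⌋:
  k=1: m=25, d=2, a=25
  k=2: m=25, d=1, a=50
d=1 and a=2a₀=50 at k=2, so the next step gives (m, d) = (25, 2) again — its k=1 value — and the period has length 2.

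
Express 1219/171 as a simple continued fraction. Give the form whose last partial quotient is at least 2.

1219 = 7*171 + 22
171 = 7*22 + 17
22 = 1*17 + 5
17 = 3*5 + 2
5 = 2*2 + 1
2 = 2*1 + 0  (stop)
So 1219/171 = [7; 7, 1, 3, 2, 2].

[7; 7, 1, 3, 2, 2]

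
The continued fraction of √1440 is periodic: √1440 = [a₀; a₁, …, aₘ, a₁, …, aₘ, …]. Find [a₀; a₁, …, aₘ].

[37; 1, 17, 1, 74]

a₀ = ⌊√1440⌋ = 37.
With m₀=0, d₀=1 and mₖ₊₁ = dₖaₖ − mₖ, dₖ₊₁ = (n − mₖ₊₁²)/dₖ, aₖ₊₁ = ⌊(a₀+mₖ₊₁)/dₖ₊₁⌋:
  k=1: m=37, d=71, a=1
  k=2: m=34, d=4, a=17
  k=3: m=34, d=71, a=1
  k=4: m=37, d=1, a=74
d=1 and a=2a₀=74 at k=4, so the next step gives (m, d) = (37, 71) again — its k=1 value — and the period has length 4.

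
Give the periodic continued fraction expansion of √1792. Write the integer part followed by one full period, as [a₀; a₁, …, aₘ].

a₀ = ⌊√1792⌋ = 42.
With m₀=0, d₀=1 and mₖ₊₁ = dₖaₖ − mₖ, dₖ₊₁ = (n − mₖ₊₁²)/dₖ, aₖ₊₁ = ⌊(a₀+mₖ₊₁)/dₖ₊₁⌋:
  k=1: m=42, d=28, a=3
  k=2: m=42, d=1, a=84
d=1 and a=2a₀=84 at k=2, so the next step gives (m, d) = (42, 28) again — its k=1 value — and the period has length 2.

[42; 3, 84]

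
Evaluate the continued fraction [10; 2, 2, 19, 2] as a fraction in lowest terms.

Using pₖ = aₖpₖ₋₁ + pₖ₋₂ and qₖ = aₖqₖ₋₁ + qₖ₋₂:
  k=0: a=10, p=10, q=1
  k=1: a=2, p=21, q=2
  k=2: a=2, p=52, q=5
  k=3: a=19, p=1009, q=97
  k=4: a=2, p=2070, q=199

2070/199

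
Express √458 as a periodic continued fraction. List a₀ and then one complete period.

a₀ = ⌊√458⌋ = 21.
With m₀=0, d₀=1 and mₖ₊₁ = dₖaₖ − mₖ, dₖ₊₁ = (n − mₖ₊₁²)/dₖ, aₖ₊₁ = ⌊(a₀+mₖ₊₁)/dₖ₊₁⌋:
  k=1: m=21, d=17, a=2
  k=2: m=13, d=17, a=2
  k=3: m=21, d=1, a=42
d=1 and a=2a₀=42 at k=3, so the next step gives (m, d) = (21, 17) again — its k=1 value — and the period has length 3.

[21; 2, 2, 42]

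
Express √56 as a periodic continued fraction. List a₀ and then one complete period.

[7; 2, 14]

a₀ = ⌊√56⌋ = 7.
With m₀=0, d₀=1 and mₖ₊₁ = dₖaₖ − mₖ, dₖ₊₁ = (n − mₖ₊₁²)/dₖ, aₖ₊₁ = ⌊(a₀+mₖ₊₁)/dₖ₊₁⌋:
  k=1: m=7, d=7, a=2
  k=2: m=7, d=1, a=14
d=1 and a=2a₀=14 at k=2, so the next step gives (m, d) = (7, 7) again — its k=1 value — and the period has length 2.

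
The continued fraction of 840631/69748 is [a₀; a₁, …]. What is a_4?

840631 = 12·69748 + 3655   →  a_0 = 12
69748 = 19·3655 + 303   →  a_1 = 19
3655 = 12·303 + 19   →  a_2 = 12
303 = 15·19 + 18   →  a_3 = 15
19 = 1·18 + 1   →  a_4 = 1

1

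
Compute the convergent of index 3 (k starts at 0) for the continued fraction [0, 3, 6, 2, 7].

13/41

Using pₖ = aₖpₖ₋₁ + pₖ₋₂, qₖ = aₖqₖ₋₁ + qₖ₋₂ (with p₋₁=1, p₋₂=0, q₋₁=0, q₋₂=1):
  k=0: a=0, p=0, q=1
  k=1: a=3, p=1, q=3
  k=2: a=6, p=6, q=19
  k=3: a=2, p=13, q=41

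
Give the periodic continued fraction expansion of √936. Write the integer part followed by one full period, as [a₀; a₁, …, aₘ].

[30; 1, 1, 2, 6, 2, 1, 1, 60]

a₀ = ⌊√936⌋ = 30.
With m₀=0, d₀=1 and mₖ₊₁ = dₖaₖ − mₖ, dₖ₊₁ = (n − mₖ₊₁²)/dₖ, aₖ₊₁ = ⌊(a₀+mₖ₊₁)/dₖ₊₁⌋:
  k=1: m=30, d=36, a=1
  k=2: m=6, d=25, a=1
  k=3: m=19, d=23, a=2
  k=4: m=27, d=9, a=6
  k=5: m=27, d=23, a=2
  k=6: m=19, d=25, a=1
  k=7: m=6, d=36, a=1
  k=8: m=30, d=1, a=60
d=1 and a=2a₀=60 at k=8, so the next step gives (m, d) = (30, 36) again — its k=1 value — and the period has length 8.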